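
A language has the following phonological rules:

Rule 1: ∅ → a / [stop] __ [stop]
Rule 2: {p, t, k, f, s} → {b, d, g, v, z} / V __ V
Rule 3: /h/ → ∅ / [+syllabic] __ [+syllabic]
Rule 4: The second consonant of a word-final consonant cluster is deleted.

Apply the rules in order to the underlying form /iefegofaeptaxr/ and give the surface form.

ievegovaebadax

Rule 1 (stop-cluster a-epenthesis): /p/ and /t/ form a stop–stop cluster, so [a] is inserted between them. /iefegofaeptaxr/ → iefegofaepataxr.
Rule 2 (intervocalic voicing): /f/ is a voiceless obstruent between vowels /e/ and /e/, so it voices to [v]. /f/ is a voiceless obstruent between vowels /o/ and /a/, so it voices to [v]. /p/ is a voiceless obstruent between vowels /e/ and /a/, so it voices to [b]. /t/ is a voiceless obstruent between vowels /a/ and /a/, so it voices to [d]. /iefegofaepataxr/ → ievegovaebadaxr.
Rule 3 (intervocalic h-deletion): no segment meets the environment; /ievegovaebadaxr/ is unchanged.
Rule 4 (final cluster simplification): /r/ is the second consonant of a word-final cluster /xr/, so it deletes. /ievegovaebadaxr/ → ievegovaebadax.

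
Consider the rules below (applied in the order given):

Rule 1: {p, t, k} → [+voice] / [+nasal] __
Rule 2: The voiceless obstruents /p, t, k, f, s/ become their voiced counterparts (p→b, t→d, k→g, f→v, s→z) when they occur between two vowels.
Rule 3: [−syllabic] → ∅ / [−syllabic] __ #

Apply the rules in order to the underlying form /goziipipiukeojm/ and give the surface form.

Rule 1 (post-nasal voicing): no segment meets the environment; /goziipipiukeojm/ is unchanged.
Rule 2 (intervocalic voicing): /p/ is a voiceless obstruent between vowels /i/ and /i/, so it voices to [b]. /p/ is a voiceless obstruent between vowels /i/ and /i/, so it voices to [b]. /k/ is a voiceless obstruent between vowels /u/ and /e/, so it voices to [g]. /goziipipiukeojm/ → goziibibiugeojm.
Rule 3 (final cluster simplification): /m/ is the second consonant of a word-final cluster /jm/, so it deletes. /goziibibiugeojm/ → goziibibiugeoj.

goziibibiugeoj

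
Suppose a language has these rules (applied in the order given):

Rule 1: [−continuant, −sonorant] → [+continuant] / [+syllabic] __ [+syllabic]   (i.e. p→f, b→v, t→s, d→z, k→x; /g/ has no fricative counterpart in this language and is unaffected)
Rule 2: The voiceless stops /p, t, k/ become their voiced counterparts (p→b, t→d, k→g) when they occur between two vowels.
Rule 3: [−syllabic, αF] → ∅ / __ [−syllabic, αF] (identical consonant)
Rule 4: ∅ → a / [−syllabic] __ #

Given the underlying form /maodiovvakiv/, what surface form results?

Rule 1 (intervocalic spirantization): /d/ is a stop between vowels /o/ and /i/, so it spirantizes to the fricative [z]. /k/ is a stop between vowels /a/ and /i/, so it spirantizes to the fricative [x]. /maodiovvakiv/ → maoziovvaxiv.
Rule 2 (intervocalic voicing): no segment meets the environment; /maoziovvaxiv/ is unchanged.
Rule 3 (degemination): /vv/ is a geminate; the first /v/ deletes. /maoziovvaxiv/ → maoziovaxiv.
Rule 4 (final a-epenthesis): the form ends in the consonant /v/, so [a] is inserted word-finally. /maoziovaxiv/ → maoziovaxiva.

maoziovaxiva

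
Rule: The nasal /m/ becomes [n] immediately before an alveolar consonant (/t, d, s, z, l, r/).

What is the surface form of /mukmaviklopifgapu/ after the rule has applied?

No segment of /mukmaviklopifgapu/ meets the structural description of the rule, so the form surfaces unchanged.

mukmaviklopifgapu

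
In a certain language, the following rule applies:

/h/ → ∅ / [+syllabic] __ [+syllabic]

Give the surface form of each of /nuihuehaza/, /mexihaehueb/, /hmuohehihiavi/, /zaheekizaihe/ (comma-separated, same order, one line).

/nuihuehaza/: /h/ occurs between vowels /i/ and /u/, so it deletes. /h/ occurs between vowels /e/ and /a/, so it deletes. → [nuiueaza].
/mexihaehueb/: /h/ occurs between vowels /i/ and /a/, so it deletes. /h/ occurs between vowels /e/ and /u/, so it deletes. → [mexiaeueb].
/hmuohehihiavi/: /h/ occurs between vowels /o/ and /e/, so it deletes. /h/ occurs between vowels /e/ and /i/, so it deletes. /h/ occurs between vowels /i/ and /i/, so it deletes. → [hmuoeiiavi].
/zaheekizaihe/: /h/ occurs between vowels /a/ and /e/, so it deletes. /h/ occurs between vowels /i/ and /e/, so it deletes. → [zaeekizaie].

nuiueaza, mexiaeueb, hmuoeiiavi, zaeekizaie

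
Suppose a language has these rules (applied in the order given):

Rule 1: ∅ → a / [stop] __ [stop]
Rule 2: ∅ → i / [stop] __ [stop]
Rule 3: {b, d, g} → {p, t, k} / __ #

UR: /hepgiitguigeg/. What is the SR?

Rule 1 (stop-cluster a-epenthesis): /p/ and /g/ form a stop–stop cluster, so [a] is inserted between them. /t/ and /g/ form a stop–stop cluster, so [a] is inserted between them. /hepgiitguigeg/ → hepagiitaguigeg.
Rule 2 (stop-cluster i-epenthesis): no segment meets the environment; /hepagiitaguigeg/ is unchanged.
Rule 3 (final devoicing): /g/ is a voiced stop in word-final position, so it devoices to [k]. /hepagiitaguigeg/ → hepagiitaguigek.

hepagiitaguigek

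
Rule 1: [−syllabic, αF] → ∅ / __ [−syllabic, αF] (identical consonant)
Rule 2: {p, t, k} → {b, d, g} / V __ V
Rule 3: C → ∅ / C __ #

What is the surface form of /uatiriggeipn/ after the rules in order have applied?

Rule 1 (degemination): /gg/ is a geminate; the first /g/ deletes. /uatiriggeipn/ → uatirigeipn.
Rule 2 (intervocalic voicing): /t/ is a voiceless stop between vowels /a/ and /i/, so it voices to [d]. /uatirigeipn/ → uadirigeipn.
Rule 3 (final cluster simplification): /n/ is the second consonant of a word-final cluster /pn/, so it deletes. /uadirigeipn/ → uadirigeip.

uadirigeip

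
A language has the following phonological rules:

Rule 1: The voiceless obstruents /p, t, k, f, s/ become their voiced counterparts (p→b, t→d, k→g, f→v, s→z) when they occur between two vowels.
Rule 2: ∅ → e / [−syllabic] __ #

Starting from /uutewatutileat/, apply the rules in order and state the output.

uudewadudileate

Rule 1 (intervocalic voicing): /t/ is a voiceless obstruent between vowels /u/ and /e/, so it voices to [d]. /t/ is a voiceless obstruent between vowels /a/ and /u/, so it voices to [d]. /t/ is a voiceless obstruent between vowels /u/ and /i/, so it voices to [d]. /uutewatutileat/ → uudewadudileat.
Rule 2 (final e-epenthesis): the form ends in the consonant /t/, so [e] is inserted word-finally. /uudewadudileat/ → uudewadudileate.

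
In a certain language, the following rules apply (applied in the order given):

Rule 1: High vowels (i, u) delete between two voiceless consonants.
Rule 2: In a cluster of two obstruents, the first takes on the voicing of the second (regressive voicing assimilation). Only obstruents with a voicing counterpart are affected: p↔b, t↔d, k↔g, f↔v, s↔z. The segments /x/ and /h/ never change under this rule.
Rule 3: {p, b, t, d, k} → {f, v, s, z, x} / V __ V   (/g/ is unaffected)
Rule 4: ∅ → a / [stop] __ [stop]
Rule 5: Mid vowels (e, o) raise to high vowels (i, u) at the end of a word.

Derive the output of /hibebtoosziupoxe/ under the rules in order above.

Rule 1 (high vowel syncope): no segment meets the environment; /hibebtoosziupoxe/ is unchanged.
Rule 2 (regressive voicing assimilation): /b/ precedes the voiceless obstruent /t/, so it devoices to [p] by assimilation. /s/ precedes the voiced obstruent /z/, so it voices to [z] by assimilation. /hibebtoosziupoxe/ → hibeptoozziupoxe.
Rule 3 (intervocalic spirantization): /b/ is a stop between vowels /i/ and /e/, so it spirantizes to the fricative [v]. /p/ is a stop between vowels /u/ and /o/, so it spirantizes to the fricative [f]. /hibeptoozziupoxe/ → hiveptoozziufoxe.
Rule 4 (stop-cluster a-epenthesis): /p/ and /t/ form a stop–stop cluster, so [a] is inserted between them. /hiveptoozziufoxe/ → hivepatoozziufoxe.
Rule 5 (final vowel raising): /e/ is a mid vowel in word-final position, so it raises to [i]. /hivepatoozziufoxe/ → hivepatoozziufoxi.

hivepatoozziufoxi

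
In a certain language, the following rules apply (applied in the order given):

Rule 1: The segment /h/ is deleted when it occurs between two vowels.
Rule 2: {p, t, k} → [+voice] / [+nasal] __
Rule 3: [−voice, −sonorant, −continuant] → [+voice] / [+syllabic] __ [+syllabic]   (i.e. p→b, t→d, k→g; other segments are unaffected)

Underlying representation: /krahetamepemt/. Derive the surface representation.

kraedamebemd

Rule 1 (intervocalic h-deletion): /h/ occurs between vowels /a/ and /e/, so it deletes. /krahetamepemt/ → kraetamepemt.
Rule 2 (post-nasal voicing): /t/ is a voiceless stop immediately after the nasal /m/, so it voices to [d]. /kraetamepemt/ → kraetamepemd.
Rule 3 (intervocalic voicing): /t/ is a voiceless stop between vowels /e/ and /a/, so it voices to [d]. /p/ is a voiceless stop between vowels /e/ and /e/, so it voices to [b]. /kraetamepemd/ → kraedamebemd.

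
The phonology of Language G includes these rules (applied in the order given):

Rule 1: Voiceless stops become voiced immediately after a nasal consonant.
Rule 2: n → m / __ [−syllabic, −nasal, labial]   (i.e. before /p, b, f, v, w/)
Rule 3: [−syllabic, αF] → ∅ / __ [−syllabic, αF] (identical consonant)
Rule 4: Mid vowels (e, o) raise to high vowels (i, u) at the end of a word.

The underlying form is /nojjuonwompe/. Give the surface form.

nojuomwombi

Rule 1 (post-nasal voicing): /p/ is a voiceless stop immediately after the nasal /m/, so it voices to [b]. /nojjuonwompe/ → nojjuonwombe.
Rule 2 (nasal place assimilation): /n/ precedes the labial consonant /w/, so it assimilates in place to [m]. /nojjuonwombe/ → nojjuomwombe.
Rule 3 (degemination): /jj/ is a geminate; the first /j/ deletes. /nojjuomwombe/ → nojuomwombe.
Rule 4 (final vowel raising): /e/ is a mid vowel in word-final position, so it raises to [i]. /nojuomwombe/ → nojuomwombi.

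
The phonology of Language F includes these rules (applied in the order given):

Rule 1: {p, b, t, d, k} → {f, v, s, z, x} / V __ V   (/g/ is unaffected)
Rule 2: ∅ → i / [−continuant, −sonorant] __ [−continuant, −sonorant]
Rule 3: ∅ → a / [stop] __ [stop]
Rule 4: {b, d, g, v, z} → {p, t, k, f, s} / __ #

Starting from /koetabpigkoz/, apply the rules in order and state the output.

koesabipigikos

Rule 1 (intervocalic spirantization): /t/ is a stop between vowels /e/ and /a/, so it spirantizes to the fricative [s]. /koetabpigkoz/ → koesabpigkoz.
Rule 2 (stop-cluster i-epenthesis): /b/ and /p/ form a stop–stop cluster, so [i] is inserted between them. /g/ and /k/ form a stop–stop cluster, so [i] is inserted between them. /koesabpigkoz/ → koesabipigikoz.
Rule 3 (stop-cluster a-epenthesis): no segment meets the environment; /koesabipigikoz/ is unchanged.
Rule 4 (final devoicing): /z/ is a voiced obstruent in word-final position, so it devoices to [s]. /koesabipigikoz/ → koesabipigikos.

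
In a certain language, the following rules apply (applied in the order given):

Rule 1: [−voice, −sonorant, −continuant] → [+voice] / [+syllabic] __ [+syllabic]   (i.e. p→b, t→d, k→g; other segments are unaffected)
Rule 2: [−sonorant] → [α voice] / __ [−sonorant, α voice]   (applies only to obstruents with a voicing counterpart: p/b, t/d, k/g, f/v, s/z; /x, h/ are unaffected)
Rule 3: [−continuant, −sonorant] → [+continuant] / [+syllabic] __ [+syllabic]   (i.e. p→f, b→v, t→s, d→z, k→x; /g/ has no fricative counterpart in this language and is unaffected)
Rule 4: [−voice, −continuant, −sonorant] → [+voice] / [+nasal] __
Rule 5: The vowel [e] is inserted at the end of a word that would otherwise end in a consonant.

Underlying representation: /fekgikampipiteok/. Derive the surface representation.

Rule 1 (intervocalic voicing): /k/ is a voiceless stop between vowels /i/ and /a/, so it voices to [g]. /p/ is a voiceless stop between vowels /i/ and /i/, so it voices to [b]. /t/ is a voiceless stop between vowels /i/ and /e/, so it voices to [d]. /fekgikampipiteok/ → fekgigampibideok.
Rule 2 (regressive voicing assimilation): /k/ precedes the voiced obstruent /g/, so it voices to [g] by assimilation. /fekgigampibideok/ → feggigampibideok.
Rule 3 (intervocalic spirantization): /b/ is a stop between vowels /i/ and /i/, so it spirantizes to the fricative [v]. /d/ is a stop between vowels /i/ and /e/, so it spirantizes to the fricative [z]. /feggigampibideok/ → feggigampivizeok.
Rule 4 (post-nasal voicing): /p/ is a voiceless stop immediately after the nasal /m/, so it voices to [b]. /feggigampivizeok/ → feggigambivizeok.
Rule 5 (final e-epenthesis): the form ends in the consonant /k/, so [e] is inserted word-finally. /feggigambivizeok/ → feggigambivizeoke.

feggigambivizeoke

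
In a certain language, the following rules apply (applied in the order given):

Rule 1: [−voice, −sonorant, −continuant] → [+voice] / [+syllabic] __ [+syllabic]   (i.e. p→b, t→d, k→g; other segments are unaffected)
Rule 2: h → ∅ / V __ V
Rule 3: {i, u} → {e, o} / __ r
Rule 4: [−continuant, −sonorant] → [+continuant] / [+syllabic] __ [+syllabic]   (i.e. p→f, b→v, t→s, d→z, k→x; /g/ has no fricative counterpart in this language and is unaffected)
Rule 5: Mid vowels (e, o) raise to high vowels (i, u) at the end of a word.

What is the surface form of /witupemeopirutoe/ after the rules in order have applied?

Rule 1 (intervocalic voicing): /t/ is a voiceless stop between vowels /i/ and /u/, so it voices to [d]. /p/ is a voiceless stop between vowels /u/ and /e/, so it voices to [b]. /p/ is a voiceless stop between vowels /o/ and /i/, so it voices to [b]. /t/ is a voiceless stop between vowels /u/ and /o/, so it voices to [d]. /witupemeopirutoe/ → widubemeobirudoe.
Rule 2 (intervocalic h-deletion): no segment meets the environment; /widubemeobirudoe/ is unchanged.
Rule 3 (pre-rhotic lowering): /i/ is a high vowel immediately before /r/, so it lowers to [e]. /widubemeobirudoe/ → widubemeoberudoe.
Rule 4 (intervocalic spirantization): /d/ is a stop between vowels /i/ and /u/, so it spirantizes to the fricative [z]. /b/ is a stop between vowels /u/ and /e/, so it spirantizes to the fricative [v]. /b/ is a stop between vowels /o/ and /e/, so it spirantizes to the fricative [v]. /d/ is a stop between vowels /u/ and /o/, so it spirantizes to the fricative [z]. /widubemeoberudoe/ → wizuvemeoveruzoe.
Rule 5 (final vowel raising): /e/ is a mid vowel in word-final position, so it raises to [i]. /wizuvemeoveruzoe/ → wizuvemeoveruzoi.

wizuvemeoveruzoi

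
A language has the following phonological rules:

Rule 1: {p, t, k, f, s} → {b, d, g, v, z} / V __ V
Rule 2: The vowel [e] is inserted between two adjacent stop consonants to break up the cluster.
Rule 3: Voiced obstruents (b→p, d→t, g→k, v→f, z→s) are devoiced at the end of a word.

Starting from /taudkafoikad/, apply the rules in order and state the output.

Rule 1 (intervocalic voicing): /f/ is a voiceless obstruent between vowels /a/ and /o/, so it voices to [v]. /k/ is a voiceless obstruent between vowels /i/ and /a/, so it voices to [g]. /taudkafoikad/ → taudkavoigad.
Rule 2 (stop-cluster e-epenthesis): /d/ and /k/ form a stop–stop cluster, so [e] is inserted between them. /taudkavoigad/ → taudekavoigad.
Rule 3 (final devoicing): /d/ is a voiced obstruent in word-final position, so it devoices to [t]. /taudekavoigad/ → taudekavoigat.

taudekavoigat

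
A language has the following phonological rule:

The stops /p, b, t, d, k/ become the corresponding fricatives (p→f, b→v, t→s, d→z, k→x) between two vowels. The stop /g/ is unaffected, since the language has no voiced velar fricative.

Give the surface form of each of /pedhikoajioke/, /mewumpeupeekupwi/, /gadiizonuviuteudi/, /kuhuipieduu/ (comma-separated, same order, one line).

/pedhikoajioke/: /k/ is a stop between vowels /i/ and /o/, so it spirantizes to the fricative [x]. /k/ is a stop between vowels /o/ and /e/, so it spirantizes to the fricative [x]. → [pedhixoajioxe].
/mewumpeupeekupwi/: /p/ is a stop between vowels /u/ and /e/, so it spirantizes to the fricative [f]. /k/ is a stop between vowels /e/ and /u/, so it spirantizes to the fricative [x]. → [mewumpeufeexupwi].
/gadiizonuviuteudi/: /d/ is a stop between vowels /a/ and /i/, so it spirantizes to the fricative [z]. /t/ is a stop between vowels /u/ and /e/, so it spirantizes to the fricative [s]. /d/ is a stop between vowels /u/ and /i/, so it spirantizes to the fricative [z]. → [gaziizonuviuseuzi].
/kuhuipieduu/: /p/ is a stop between vowels /i/ and /i/, so it spirantizes to the fricative [f]. /d/ is a stop between vowels /e/ and /u/, so it spirantizes to the fricative [z]. → [kuhuifiezuu].

pedhixoajioxe, mewumpeufeexupwi, gaziizonuviuseuzi, kuhuifiezuu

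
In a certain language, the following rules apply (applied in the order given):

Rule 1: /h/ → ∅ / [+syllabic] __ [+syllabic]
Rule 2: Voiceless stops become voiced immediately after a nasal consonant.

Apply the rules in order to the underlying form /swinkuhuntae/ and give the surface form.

swinguundae

Rule 1 (intervocalic h-deletion): /h/ occurs between vowels /u/ and /u/, so it deletes. /swinkuhuntae/ → swinkuuntae.
Rule 2 (post-nasal voicing): /k/ is a voiceless stop immediately after the nasal /n/, so it voices to [g]. /t/ is a voiceless stop immediately after the nasal /n/, so it voices to [d]. /swinkuuntae/ → swinguundae.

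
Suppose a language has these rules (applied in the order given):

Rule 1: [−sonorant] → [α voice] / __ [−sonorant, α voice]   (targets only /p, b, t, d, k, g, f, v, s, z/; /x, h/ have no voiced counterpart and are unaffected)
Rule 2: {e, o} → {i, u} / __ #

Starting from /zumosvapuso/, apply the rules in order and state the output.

Rule 1 (regressive voicing assimilation): /s/ precedes the voiced obstruent /v/, so it voices to [z] by assimilation. /zumosvapuso/ → zumozvapuso.
Rule 2 (final vowel raising): /o/ is a mid vowel in word-final position, so it raises to [u]. /zumozvapuso/ → zumozvapusu.

zumozvapusu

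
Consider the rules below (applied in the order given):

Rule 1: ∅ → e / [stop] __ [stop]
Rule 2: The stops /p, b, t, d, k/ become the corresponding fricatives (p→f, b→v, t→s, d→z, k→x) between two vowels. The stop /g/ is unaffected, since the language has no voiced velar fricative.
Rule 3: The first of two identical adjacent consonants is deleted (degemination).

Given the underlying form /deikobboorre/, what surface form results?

deixovevoore

Rule 1 (stop-cluster e-epenthesis): /b/ and /b/ form a stop–stop cluster, so [e] is inserted between them. /deikobboorre/ → deikobeboorre.
Rule 2 (intervocalic spirantization): /k/ is a stop between vowels /i/ and /o/, so it spirantizes to the fricative [x]. /b/ is a stop between vowels /o/ and /e/, so it spirantizes to the fricative [v]. /b/ is a stop between vowels /e/ and /o/, so it spirantizes to the fricative [v]. /deikobeboorre/ → deixovevoorre.
Rule 3 (degemination): /rr/ is a geminate; the first /r/ deletes. /deixovevoorre/ → deixovevoore.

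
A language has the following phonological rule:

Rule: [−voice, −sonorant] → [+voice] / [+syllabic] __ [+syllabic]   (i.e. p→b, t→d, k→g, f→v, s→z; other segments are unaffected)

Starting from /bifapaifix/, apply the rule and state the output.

bivabaivix

/f/ is a voiceless obstruent between vowels /i/ and /a/, so it voices to [v].
/p/ is a voiceless obstruent between vowels /a/ and /a/, so it voices to [b].
/f/ is a voiceless obstruent between vowels /i/ and /i/, so it voices to [v].
Surface form: [bivabaivix].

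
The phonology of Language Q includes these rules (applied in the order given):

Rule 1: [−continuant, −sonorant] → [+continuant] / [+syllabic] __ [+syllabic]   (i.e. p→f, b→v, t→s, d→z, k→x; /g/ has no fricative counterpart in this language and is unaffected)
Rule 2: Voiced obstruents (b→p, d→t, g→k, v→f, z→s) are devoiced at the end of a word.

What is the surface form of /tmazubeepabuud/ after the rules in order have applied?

tmazuveefavuut

Rule 1 (intervocalic spirantization): /b/ is a stop between vowels /u/ and /e/, so it spirantizes to the fricative [v]. /p/ is a stop between vowels /e/ and /a/, so it spirantizes to the fricative [f]. /b/ is a stop between vowels /a/ and /u/, so it spirantizes to the fricative [v]. /tmazubeepabuud/ → tmazuveefavuud.
Rule 2 (final devoicing): /d/ is a voiced obstruent in word-final position, so it devoices to [t]. /tmazuveefavuud/ → tmazuveefavuut.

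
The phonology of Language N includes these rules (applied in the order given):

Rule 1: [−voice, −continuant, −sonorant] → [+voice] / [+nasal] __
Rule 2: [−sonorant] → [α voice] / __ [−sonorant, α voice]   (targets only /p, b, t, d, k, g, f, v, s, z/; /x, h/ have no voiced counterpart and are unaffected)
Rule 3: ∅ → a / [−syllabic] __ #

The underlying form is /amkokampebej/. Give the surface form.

amgokambebeja

Rule 1 (post-nasal voicing): /k/ is a voiceless stop immediately after the nasal /m/, so it voices to [g]. /p/ is a voiceless stop immediately after the nasal /m/, so it voices to [b]. /amkokampebej/ → amgokambebej.
Rule 2 (regressive voicing assimilation): no segment meets the environment; /amgokambebej/ is unchanged.
Rule 3 (final a-epenthesis): the form ends in the consonant /j/, so [a] is inserted word-finally. /amgokambebej/ → amgokambebeja.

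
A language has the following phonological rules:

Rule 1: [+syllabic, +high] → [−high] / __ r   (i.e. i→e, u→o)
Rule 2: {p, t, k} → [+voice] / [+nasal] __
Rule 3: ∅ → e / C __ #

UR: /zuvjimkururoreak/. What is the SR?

zuvjimgorororeake

Rule 1 (pre-rhotic lowering): /u/ is a high vowel immediately before /r/, so it lowers to [o]. /u/ is a high vowel immediately before /r/, so it lowers to [o]. /zuvjimkururoreak/ → zuvjimkorororeak.
Rule 2 (post-nasal voicing): /k/ is a voiceless stop immediately after the nasal /m/, so it voices to [g]. /zuvjimkorororeak/ → zuvjimgorororeak.
Rule 3 (final e-epenthesis): the form ends in the consonant /k/, so [e] is inserted word-finally. /zuvjimgorororeak/ → zuvjimgorororeake.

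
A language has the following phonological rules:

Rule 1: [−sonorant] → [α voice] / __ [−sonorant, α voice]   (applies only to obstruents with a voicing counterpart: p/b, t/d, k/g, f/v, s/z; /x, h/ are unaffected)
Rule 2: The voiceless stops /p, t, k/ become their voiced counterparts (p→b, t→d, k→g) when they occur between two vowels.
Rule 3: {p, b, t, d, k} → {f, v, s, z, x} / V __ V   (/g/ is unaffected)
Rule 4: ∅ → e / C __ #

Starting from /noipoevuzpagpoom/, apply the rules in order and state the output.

Rule 1 (regressive voicing assimilation): /z/ precedes the voiceless obstruent /p/, so it devoices to [s] by assimilation. /g/ precedes the voiceless obstruent /p/, so it devoices to [k] by assimilation. /noipoevuzpagpoom/ → noipoevuspakpoom.
Rule 2 (intervocalic voicing): /p/ is a voiceless stop between vowels /i/ and /o/, so it voices to [b]. /noipoevuspakpoom/ → noiboevuspakpoom.
Rule 3 (intervocalic spirantization): /b/ is a stop between vowels /i/ and /o/, so it spirantizes to the fricative [v]. /noiboevuspakpoom/ → noivoevuspakpoom.
Rule 4 (final e-epenthesis): the form ends in the consonant /m/, so [e] is inserted word-finally. /noivoevuspakpoom/ → noivoevuspakpoome.

noivoevuspakpoome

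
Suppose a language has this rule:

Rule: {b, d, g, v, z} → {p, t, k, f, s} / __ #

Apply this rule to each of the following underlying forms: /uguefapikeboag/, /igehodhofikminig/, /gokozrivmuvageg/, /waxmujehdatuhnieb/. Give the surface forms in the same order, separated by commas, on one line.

uguefapikeboak, igehodhofikminik, gokozrivmuvagek, waxmujehdatuhniep

/uguefapikeboag/: /g/ is a voiced obstruent in word-final position, so it devoices to [k]. → [uguefapikeboak].
/igehodhofikminig/: /g/ is a voiced obstruent in word-final position, so it devoices to [k]. → [igehodhofikminik].
/gokozrivmuvageg/: /g/ is a voiced obstruent in word-final position, so it devoices to [k]. → [gokozrivmuvagek].
/waxmujehdatuhnieb/: /b/ is a voiced obstruent in word-final position, so it devoices to [p]. → [waxmujehdatuhniep].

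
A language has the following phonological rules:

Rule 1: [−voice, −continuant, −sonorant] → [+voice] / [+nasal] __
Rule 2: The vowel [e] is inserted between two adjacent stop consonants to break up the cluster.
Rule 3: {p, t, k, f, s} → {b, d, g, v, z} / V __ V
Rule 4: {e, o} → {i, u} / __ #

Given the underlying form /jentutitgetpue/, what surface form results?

Rule 1 (post-nasal voicing): /t/ is a voiceless stop immediately after the nasal /n/, so it voices to [d]. /jentutitgetpue/ → jendutitgetpue.
Rule 2 (stop-cluster e-epenthesis): /t/ and /g/ form a stop–stop cluster, so [e] is inserted between them. /t/ and /p/ form a stop–stop cluster, so [e] is inserted between them. /jendutitgetpue/ → jendutitegetepue.
Rule 3 (intervocalic voicing): /t/ is a voiceless obstruent between vowels /u/ and /i/, so it voices to [d]. /t/ is a voiceless obstruent between vowels /i/ and /e/, so it voices to [d]. /t/ is a voiceless obstruent between vowels /e/ and /e/, so it voices to [d]. /p/ is a voiceless obstruent between vowels /e/ and /u/, so it voices to [b]. /jendutitegetepue/ → jendudidegedebue.
Rule 4 (final vowel raising): /e/ is a mid vowel in word-final position, so it raises to [i]. /jendudidegedebue/ → jendudidegedebui.

jendudidegedebui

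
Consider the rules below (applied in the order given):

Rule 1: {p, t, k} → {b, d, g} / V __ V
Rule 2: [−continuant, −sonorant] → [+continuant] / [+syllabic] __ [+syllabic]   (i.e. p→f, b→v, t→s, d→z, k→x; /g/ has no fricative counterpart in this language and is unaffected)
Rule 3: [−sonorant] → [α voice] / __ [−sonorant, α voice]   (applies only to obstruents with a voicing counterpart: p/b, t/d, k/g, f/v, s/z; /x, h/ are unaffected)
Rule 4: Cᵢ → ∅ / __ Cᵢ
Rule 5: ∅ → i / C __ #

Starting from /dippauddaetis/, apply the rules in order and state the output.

Rule 1 (intervocalic voicing): /t/ is a voiceless stop between vowels /e/ and /i/, so it voices to [d]. /dippauddaetis/ → dippauddaedis.
Rule 2 (intervocalic spirantization): /d/ is a stop between vowels /e/ and /i/, so it spirantizes to the fricative [z]. /dippauddaedis/ → dippauddaezis.
Rule 3 (regressive voicing assimilation): no segment meets the environment; /dippauddaezis/ is unchanged.
Rule 4 (degemination): /pp/ is a geminate; the first /p/ deletes. /dd/ is a geminate; the first /d/ deletes. /dippauddaezis/ → dipaudaezis.
Rule 5 (final i-epenthesis): the form ends in the consonant /s/, so [i] is inserted word-finally. /dipaudaezis/ → dipaudaezisi.

dipaudaezisi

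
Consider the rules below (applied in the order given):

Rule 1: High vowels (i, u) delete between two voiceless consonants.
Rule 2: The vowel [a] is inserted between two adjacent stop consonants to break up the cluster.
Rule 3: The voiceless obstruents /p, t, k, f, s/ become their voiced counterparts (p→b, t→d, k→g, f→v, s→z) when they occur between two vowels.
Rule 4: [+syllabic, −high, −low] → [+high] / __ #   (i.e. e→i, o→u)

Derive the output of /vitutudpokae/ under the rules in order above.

vidadudabogai

Rule 1 (high vowel syncope): /u/ is a high vowel flanked by voiceless consonants /t/ and /t/, so it deletes. /vitutudpokae/ → vittudpokae.
Rule 2 (stop-cluster a-epenthesis): /t/ and /t/ form a stop–stop cluster, so [a] is inserted between them. /d/ and /p/ form a stop–stop cluster, so [a] is inserted between them. /vittudpokae/ → vitatudapokae.
Rule 3 (intervocalic voicing): /t/ is a voiceless obstruent between vowels /i/ and /a/, so it voices to [d]. /t/ is a voiceless obstruent between vowels /a/ and /u/, so it voices to [d]. /p/ is a voiceless obstruent between vowels /a/ and /o/, so it voices to [b]. /k/ is a voiceless obstruent between vowels /o/ and /a/, so it voices to [g]. /vitatudapokae/ → vidadudabogae.
Rule 4 (final vowel raising): /e/ is a mid vowel in word-final position, so it raises to [i]. /vidadudabogae/ → vidadudabogai.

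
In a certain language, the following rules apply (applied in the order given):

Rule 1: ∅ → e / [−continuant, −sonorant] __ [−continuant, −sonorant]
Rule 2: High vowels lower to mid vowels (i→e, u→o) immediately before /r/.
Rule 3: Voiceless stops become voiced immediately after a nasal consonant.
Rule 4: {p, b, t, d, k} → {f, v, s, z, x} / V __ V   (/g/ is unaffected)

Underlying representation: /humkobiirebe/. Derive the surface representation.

humgoviereve

Rule 1 (stop-cluster e-epenthesis): no segment meets the environment; /humkobiirebe/ is unchanged.
Rule 2 (pre-rhotic lowering): /i/ is a high vowel immediately before /r/, so it lowers to [e]. /humkobiirebe/ → humkobierebe.
Rule 3 (post-nasal voicing): /k/ is a voiceless stop immediately after the nasal /m/, so it voices to [g]. /humkobierebe/ → humgobierebe.
Rule 4 (intervocalic spirantization): /b/ is a stop between vowels /o/ and /i/, so it spirantizes to the fricative [v]. /b/ is a stop between vowels /e/ and /e/, so it spirantizes to the fricative [v]. /humgobierebe/ → humgoviereve.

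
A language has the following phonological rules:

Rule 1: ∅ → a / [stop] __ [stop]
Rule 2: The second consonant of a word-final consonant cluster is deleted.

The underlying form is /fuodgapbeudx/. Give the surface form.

fuodagapabeud

Rule 1 (stop-cluster a-epenthesis): /d/ and /g/ form a stop–stop cluster, so [a] is inserted between them. /p/ and /b/ form a stop–stop cluster, so [a] is inserted between them. /fuodgapbeudx/ → fuodagapabeudx.
Rule 2 (final cluster simplification): /x/ is the second consonant of a word-final cluster /dx/, so it deletes. /fuodagapabeudx/ → fuodagapabeud.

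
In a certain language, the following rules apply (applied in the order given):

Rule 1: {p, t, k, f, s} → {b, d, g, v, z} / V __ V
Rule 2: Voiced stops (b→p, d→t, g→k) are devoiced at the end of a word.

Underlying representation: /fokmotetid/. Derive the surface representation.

fokmodedit

Rule 1 (intervocalic voicing): /t/ is a voiceless obstruent between vowels /o/ and /e/, so it voices to [d]. /t/ is a voiceless obstruent between vowels /e/ and /i/, so it voices to [d]. /fokmotetid/ → fokmodedid.
Rule 2 (final devoicing): /d/ is a voiced stop in word-final position, so it devoices to [t]. /fokmodedid/ → fokmodedit.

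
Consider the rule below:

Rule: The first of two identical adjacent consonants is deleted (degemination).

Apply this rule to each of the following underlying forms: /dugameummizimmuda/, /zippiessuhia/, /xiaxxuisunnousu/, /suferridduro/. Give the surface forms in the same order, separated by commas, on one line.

/dugameummizimmuda/: /mm/ is a geminate; the first /m/ deletes. /mm/ is a geminate; the first /m/ deletes. → [dugameumizimuda].
/zippiessuhia/: /pp/ is a geminate; the first /p/ deletes. /ss/ is a geminate; the first /s/ deletes. → [zipiesuhia].
/xiaxxuisunnousu/: /xx/ is a geminate; the first /x/ deletes. /nn/ is a geminate; the first /n/ deletes. → [xiaxuisunousu].
/suferridduro/: /rr/ is a geminate; the first /r/ deletes. /dd/ is a geminate; the first /d/ deletes. → [suferiduro].

dugameumizimuda, zipiesuhia, xiaxuisunousu, suferiduro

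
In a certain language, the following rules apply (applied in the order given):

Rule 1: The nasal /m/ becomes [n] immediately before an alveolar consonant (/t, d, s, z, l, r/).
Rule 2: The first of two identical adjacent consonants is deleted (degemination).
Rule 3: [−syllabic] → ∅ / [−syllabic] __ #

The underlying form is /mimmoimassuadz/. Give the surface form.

mimoimasuad

Rule 1 (nasal place assimilation): no segment meets the environment; /mimmoimassuadz/ is unchanged.
Rule 2 (degemination): /mm/ is a geminate; the first /m/ deletes. /ss/ is a geminate; the first /s/ deletes. /mimmoimassuadz/ → mimoimasuadz.
Rule 3 (final cluster simplification): /z/ is the second consonant of a word-final cluster /dz/, so it deletes. /mimoimasuadz/ → mimoimasuad.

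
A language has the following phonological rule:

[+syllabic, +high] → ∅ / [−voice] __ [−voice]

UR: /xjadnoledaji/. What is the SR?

xjadnoledaji

No segment of /xjadnoledaji/ meets the structural description of the rule, so the form surfaces unchanged.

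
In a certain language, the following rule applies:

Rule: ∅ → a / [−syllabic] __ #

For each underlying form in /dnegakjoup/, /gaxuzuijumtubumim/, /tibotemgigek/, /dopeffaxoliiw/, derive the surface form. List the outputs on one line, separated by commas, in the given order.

dnegakjoupa, gaxuzuijumtubumima, tibotemgigeka, dopeffaxoliiwa

/dnegakjoup/: the form ends in the consonant /p/, so [a] is inserted word-finally. → [dnegakjoupa].
/gaxuzuijumtubumim/: the form ends in the consonant /m/, so [a] is inserted word-finally. → [gaxuzuijumtubumima].
/tibotemgigek/: the form ends in the consonant /k/, so [a] is inserted word-finally. → [tibotemgigeka].
/dopeffaxoliiw/: the form ends in the consonant /w/, so [a] is inserted word-finally. → [dopeffaxoliiwa].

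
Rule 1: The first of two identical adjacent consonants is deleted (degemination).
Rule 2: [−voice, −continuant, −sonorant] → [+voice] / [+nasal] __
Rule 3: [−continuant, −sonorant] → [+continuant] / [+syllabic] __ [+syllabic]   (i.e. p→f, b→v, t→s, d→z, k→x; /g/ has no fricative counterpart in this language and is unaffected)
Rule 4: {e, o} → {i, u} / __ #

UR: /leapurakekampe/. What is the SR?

leafuraxexambi

Rule 1 (degemination): no segment meets the environment; /leapurakekampe/ is unchanged.
Rule 2 (post-nasal voicing): /p/ is a voiceless stop immediately after the nasal /m/, so it voices to [b]. /leapurakekampe/ → leapurakekambe.
Rule 3 (intervocalic spirantization): /p/ is a stop between vowels /a/ and /u/, so it spirantizes to the fricative [f]. /k/ is a stop between vowels /a/ and /e/, so it spirantizes to the fricative [x]. /k/ is a stop between vowels /e/ and /a/, so it spirantizes to the fricative [x]. /leapurakekambe/ → leafuraxexambe.
Rule 4 (final vowel raising): /e/ is a mid vowel in word-final position, so it raises to [i]. /leafuraxexambe/ → leafuraxexambi.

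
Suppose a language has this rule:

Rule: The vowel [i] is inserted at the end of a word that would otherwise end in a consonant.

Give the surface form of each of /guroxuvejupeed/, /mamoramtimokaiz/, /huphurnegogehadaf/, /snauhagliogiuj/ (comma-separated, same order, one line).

guroxuvejupeedi, mamoramtimokaizi, huphurnegogehadafi, snauhagliogiuji

/guroxuvejupeed/: the form ends in the consonant /d/, so [i] is inserted word-finally. → [guroxuvejupeedi].
/mamoramtimokaiz/: the form ends in the consonant /z/, so [i] is inserted word-finally. → [mamoramtimokaizi].
/huphurnegogehadaf/: the form ends in the consonant /f/, so [i] is inserted word-finally. → [huphurnegogehadafi].
/snauhagliogiuj/: the form ends in the consonant /j/, so [i] is inserted word-finally. → [snauhagliogiuji].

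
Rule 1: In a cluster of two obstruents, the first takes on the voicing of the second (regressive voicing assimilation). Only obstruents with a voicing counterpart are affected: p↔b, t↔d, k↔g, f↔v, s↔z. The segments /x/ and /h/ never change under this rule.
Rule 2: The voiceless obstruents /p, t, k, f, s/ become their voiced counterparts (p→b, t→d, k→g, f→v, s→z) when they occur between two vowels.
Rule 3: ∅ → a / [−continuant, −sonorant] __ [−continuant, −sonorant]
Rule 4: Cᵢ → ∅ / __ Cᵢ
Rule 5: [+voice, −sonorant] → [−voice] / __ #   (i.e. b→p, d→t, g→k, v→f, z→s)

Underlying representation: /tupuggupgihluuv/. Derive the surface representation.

tubugagubagihluuf

Rule 1 (regressive voicing assimilation): /p/ precedes the voiced obstruent /g/, so it voices to [b] by assimilation. /tupuggupgihluuv/ → tupuggubgihluuv.
Rule 2 (intervocalic voicing): /p/ is a voiceless obstruent between vowels /u/ and /u/, so it voices to [b]. /tupuggubgihluuv/ → tubuggubgihluuv.
Rule 3 (stop-cluster a-epenthesis): /g/ and /g/ form a stop–stop cluster, so [a] is inserted between them. /b/ and /g/ form a stop–stop cluster, so [a] is inserted between them. /tubuggubgihluuv/ → tubugagubagihluuv.
Rule 4 (degemination): no segment meets the environment; /tubugagubagihluuv/ is unchanged.
Rule 5 (final devoicing): /v/ is a voiced obstruent in word-final position, so it devoices to [f]. /tubugagubagihluuv/ → tubugagubagihluuf.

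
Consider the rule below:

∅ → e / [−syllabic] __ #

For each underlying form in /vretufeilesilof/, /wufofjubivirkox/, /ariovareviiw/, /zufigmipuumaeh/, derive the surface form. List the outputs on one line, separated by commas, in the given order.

vretufeilesilofe, wufofjubivirkoxe, ariovareviiwe, zufigmipuumaehe

/vretufeilesilof/: the form ends in the consonant /f/, so [e] is inserted word-finally. → [vretufeilesilofe].
/wufofjubivirkox/: the form ends in the consonant /x/, so [e] is inserted word-finally. → [wufofjubivirkoxe].
/ariovareviiw/: the form ends in the consonant /w/, so [e] is inserted word-finally. → [ariovareviiwe].
/zufigmipuumaeh/: the form ends in the consonant /h/, so [e] is inserted word-finally. → [zufigmipuumaehe].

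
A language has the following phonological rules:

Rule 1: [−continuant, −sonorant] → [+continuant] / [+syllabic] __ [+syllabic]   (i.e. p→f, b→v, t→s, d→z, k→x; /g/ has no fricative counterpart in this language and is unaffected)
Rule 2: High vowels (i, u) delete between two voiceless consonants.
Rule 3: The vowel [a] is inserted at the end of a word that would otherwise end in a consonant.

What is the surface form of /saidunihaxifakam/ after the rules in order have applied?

saizunihaxfaxama

Rule 1 (intervocalic spirantization): /d/ is a stop between vowels /i/ and /u/, so it spirantizes to the fricative [z]. /k/ is a stop between vowels /a/ and /a/, so it spirantizes to the fricative [x]. /saidunihaxifakam/ → saizunihaxifaxam.
Rule 2 (high vowel syncope): /i/ is a high vowel flanked by voiceless consonants /x/ and /f/, so it deletes. /saizunihaxifaxam/ → saizunihaxfaxam.
Rule 3 (final a-epenthesis): the form ends in the consonant /m/, so [a] is inserted word-finally. /saizunihaxfaxam/ → saizunihaxfaxama.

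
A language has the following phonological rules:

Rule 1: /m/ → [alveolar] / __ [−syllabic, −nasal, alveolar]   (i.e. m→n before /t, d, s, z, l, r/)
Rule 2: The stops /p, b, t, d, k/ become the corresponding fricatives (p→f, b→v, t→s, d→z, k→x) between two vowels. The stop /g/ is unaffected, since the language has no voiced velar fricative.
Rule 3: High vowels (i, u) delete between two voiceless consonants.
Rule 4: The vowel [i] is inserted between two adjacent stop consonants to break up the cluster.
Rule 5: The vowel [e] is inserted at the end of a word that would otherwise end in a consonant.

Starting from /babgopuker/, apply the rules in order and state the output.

Rule 1 (nasal place assimilation): no segment meets the environment; /babgopuker/ is unchanged.
Rule 2 (intervocalic spirantization): /p/ is a stop between vowels /o/ and /u/, so it spirantizes to the fricative [f]. /k/ is a stop between vowels /u/ and /e/, so it spirantizes to the fricative [x]. /babgopuker/ → babgofuxer.
Rule 3 (high vowel syncope): /u/ is a high vowel flanked by voiceless consonants /f/ and /x/, so it deletes. /babgofuxer/ → babgofxer.
Rule 4 (stop-cluster i-epenthesis): /b/ and /g/ form a stop–stop cluster, so [i] is inserted between them. /babgofxer/ → babigofxer.
Rule 5 (final e-epenthesis): the form ends in the consonant /r/, so [e] is inserted word-finally. /babigofxer/ → babigofxere.

babigofxere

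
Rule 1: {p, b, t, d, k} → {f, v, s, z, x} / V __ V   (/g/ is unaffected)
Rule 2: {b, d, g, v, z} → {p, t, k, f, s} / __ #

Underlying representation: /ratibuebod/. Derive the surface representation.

rasivuevot

Rule 1 (intervocalic spirantization): /t/ is a stop between vowels /a/ and /i/, so it spirantizes to the fricative [s]. /b/ is a stop between vowels /i/ and /u/, so it spirantizes to the fricative [v]. /b/ is a stop between vowels /e/ and /o/, so it spirantizes to the fricative [v]. /ratibuebod/ → rasivuevod.
Rule 2 (final devoicing): /d/ is a voiced obstruent in word-final position, so it devoices to [t]. /rasivuevod/ → rasivuevot.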